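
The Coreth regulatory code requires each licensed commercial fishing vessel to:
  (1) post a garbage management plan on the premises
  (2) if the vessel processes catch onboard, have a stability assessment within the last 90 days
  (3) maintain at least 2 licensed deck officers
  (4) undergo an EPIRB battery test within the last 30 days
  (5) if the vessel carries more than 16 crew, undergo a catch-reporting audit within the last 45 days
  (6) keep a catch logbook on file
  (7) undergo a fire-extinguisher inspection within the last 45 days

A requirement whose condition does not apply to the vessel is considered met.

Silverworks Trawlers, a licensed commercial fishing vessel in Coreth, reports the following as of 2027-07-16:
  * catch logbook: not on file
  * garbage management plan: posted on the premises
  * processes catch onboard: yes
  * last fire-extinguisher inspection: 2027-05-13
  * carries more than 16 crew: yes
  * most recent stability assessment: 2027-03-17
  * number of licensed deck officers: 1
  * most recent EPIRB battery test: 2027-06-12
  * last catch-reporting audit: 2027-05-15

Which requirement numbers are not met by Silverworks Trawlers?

1. garbage management plan present → met
2. condition 'processes catch onboard' holds; stability assessment 121 days ago vs limit 90 → not met
3. licensed deck officers 1 < 2 → not met
4. EPIRB battery test 34 days ago vs limit 30 → not met
5. condition 'carries more than 16 crew' holds; catch-reporting audit 62 days ago vs limit 45 → not met
6. catch logbook absent → not met
7. fire-extinguisher inspection 64 days ago vs limit 45 → not met
Not met: 2, 3, 4, 5, 6, 7

2, 3, 4, 5, 6, 7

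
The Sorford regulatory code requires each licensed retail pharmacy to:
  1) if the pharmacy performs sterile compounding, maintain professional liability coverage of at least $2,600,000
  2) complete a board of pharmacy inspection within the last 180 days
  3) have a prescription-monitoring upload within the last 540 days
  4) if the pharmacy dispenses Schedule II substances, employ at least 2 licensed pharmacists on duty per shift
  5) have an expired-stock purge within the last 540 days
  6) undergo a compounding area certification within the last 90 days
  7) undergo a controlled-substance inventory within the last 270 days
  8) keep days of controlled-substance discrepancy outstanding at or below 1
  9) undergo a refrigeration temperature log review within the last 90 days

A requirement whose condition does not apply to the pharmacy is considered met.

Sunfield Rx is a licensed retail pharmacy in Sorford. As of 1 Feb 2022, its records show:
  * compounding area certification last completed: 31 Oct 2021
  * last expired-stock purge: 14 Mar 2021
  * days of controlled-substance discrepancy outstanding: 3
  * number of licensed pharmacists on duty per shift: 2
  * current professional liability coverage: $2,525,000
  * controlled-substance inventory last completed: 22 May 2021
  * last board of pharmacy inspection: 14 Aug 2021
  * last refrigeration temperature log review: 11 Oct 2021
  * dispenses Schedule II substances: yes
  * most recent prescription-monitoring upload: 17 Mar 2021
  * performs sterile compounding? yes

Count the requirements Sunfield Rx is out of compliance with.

4

1. condition 'performs sterile compounding' holds; professional liability coverage $2,525,000 < $2,600,000 → not met
2. board of pharmacy inspection 171 days ago vs limit 180 → met
3. prescription-monitoring upload 321 days ago vs limit 540 → met
4. condition 'dispenses Schedule II substances' holds; licensed pharmacists on duty per shift 2 ≥ 2 → met
5. expired-stock purge 324 days ago vs limit 540 → met
6. compounding area certification 93 days ago vs limit 90 → not met
7. controlled-substance inventory 255 days ago vs limit 270 → met
8. days of controlled-substance discrepancy outstanding 3 > 1 → not met
9. refrigeration temperature log review 113 days ago vs limit 90 → not met
Not met: 4 of 9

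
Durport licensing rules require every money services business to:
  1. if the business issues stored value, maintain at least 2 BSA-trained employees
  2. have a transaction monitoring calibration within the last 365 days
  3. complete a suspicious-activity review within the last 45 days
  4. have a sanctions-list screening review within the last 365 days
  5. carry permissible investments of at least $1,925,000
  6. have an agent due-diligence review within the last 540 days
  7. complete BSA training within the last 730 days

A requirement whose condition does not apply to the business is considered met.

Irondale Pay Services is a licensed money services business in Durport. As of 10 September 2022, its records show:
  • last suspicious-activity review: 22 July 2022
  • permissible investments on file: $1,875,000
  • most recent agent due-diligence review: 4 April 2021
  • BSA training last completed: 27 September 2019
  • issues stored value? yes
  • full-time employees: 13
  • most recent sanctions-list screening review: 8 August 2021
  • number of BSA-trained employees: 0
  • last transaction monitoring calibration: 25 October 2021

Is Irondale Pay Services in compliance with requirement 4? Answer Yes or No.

4. sanctions-list screening review 398 days ago vs limit 365 → not met

No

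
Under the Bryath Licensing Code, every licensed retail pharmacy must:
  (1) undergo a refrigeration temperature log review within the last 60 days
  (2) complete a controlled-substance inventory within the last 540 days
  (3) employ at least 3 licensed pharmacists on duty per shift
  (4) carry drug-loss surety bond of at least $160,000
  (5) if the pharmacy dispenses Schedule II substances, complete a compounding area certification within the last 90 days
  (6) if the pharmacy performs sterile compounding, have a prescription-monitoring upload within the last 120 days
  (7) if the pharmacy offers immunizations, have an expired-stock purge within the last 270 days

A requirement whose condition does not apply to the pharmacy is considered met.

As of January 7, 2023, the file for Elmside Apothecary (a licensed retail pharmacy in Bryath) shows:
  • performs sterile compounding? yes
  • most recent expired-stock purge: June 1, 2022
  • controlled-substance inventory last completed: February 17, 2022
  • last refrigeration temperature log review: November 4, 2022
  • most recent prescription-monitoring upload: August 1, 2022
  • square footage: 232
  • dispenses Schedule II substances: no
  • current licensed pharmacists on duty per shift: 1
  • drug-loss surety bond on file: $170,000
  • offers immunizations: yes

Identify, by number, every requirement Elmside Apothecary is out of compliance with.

1, 3, 6

1. refrigeration temperature log review 64 days ago vs limit 60 → not met
2. controlled-substance inventory 324 days ago vs limit 540 → met
3. licensed pharmacists on duty per shift 1 < 3 → not met
4. drug-loss surety bond $170,000 ≥ $160,000 → met
5. condition 'dispenses Schedule II substances' does not hold → requirement n/a → met
6. condition 'performs sterile compounding' holds; prescription-monitoring upload 159 days ago vs limit 120 → not met
7. condition 'offers immunizations' holds; expired-stock purge 220 days ago vs limit 270 → met
Not met: 1, 3, 6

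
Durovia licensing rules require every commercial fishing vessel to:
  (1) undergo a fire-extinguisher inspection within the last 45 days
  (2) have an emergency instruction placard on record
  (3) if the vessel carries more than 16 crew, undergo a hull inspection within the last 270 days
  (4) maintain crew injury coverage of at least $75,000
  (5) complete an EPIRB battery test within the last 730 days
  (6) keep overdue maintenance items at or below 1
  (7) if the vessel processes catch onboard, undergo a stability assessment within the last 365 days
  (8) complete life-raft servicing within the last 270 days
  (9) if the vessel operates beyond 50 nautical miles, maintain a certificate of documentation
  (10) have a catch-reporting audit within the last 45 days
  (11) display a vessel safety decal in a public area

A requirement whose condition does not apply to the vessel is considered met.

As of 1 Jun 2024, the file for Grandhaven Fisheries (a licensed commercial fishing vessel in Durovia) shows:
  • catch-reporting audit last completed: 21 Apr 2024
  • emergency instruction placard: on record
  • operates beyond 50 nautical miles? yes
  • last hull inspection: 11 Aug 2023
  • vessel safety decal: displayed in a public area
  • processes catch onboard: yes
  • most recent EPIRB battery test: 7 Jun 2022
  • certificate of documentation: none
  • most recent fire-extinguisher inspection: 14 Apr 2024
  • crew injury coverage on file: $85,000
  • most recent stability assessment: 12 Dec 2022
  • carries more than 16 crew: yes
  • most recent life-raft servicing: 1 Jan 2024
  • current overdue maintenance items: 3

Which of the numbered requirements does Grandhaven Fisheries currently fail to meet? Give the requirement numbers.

1. fire-extinguisher inspection 48 days ago vs limit 45 → not met
2. emergency instruction placard present → met
3. condition 'carries more than 16 crew' holds; hull inspection 295 days ago vs limit 270 → not met
4. crew injury coverage $85,000 ≥ $75,000 → met
5. EPIRB battery test 725 days ago vs limit 730 → met
6. overdue maintenance items 3 > 1 → not met
7. condition 'processes catch onboard' holds; stability assessment 537 days ago vs limit 365 → not met
8. life-raft servicing 152 days ago vs limit 270 → met
9. condition 'operates beyond 50 nautical miles' holds; certificate of documentation absent → not met
10. catch-reporting audit 41 days ago vs limit 45 → met
11. vessel safety decal present → met
Not met: 1, 3, 6, 7, 9

1, 3, 6, 7, 9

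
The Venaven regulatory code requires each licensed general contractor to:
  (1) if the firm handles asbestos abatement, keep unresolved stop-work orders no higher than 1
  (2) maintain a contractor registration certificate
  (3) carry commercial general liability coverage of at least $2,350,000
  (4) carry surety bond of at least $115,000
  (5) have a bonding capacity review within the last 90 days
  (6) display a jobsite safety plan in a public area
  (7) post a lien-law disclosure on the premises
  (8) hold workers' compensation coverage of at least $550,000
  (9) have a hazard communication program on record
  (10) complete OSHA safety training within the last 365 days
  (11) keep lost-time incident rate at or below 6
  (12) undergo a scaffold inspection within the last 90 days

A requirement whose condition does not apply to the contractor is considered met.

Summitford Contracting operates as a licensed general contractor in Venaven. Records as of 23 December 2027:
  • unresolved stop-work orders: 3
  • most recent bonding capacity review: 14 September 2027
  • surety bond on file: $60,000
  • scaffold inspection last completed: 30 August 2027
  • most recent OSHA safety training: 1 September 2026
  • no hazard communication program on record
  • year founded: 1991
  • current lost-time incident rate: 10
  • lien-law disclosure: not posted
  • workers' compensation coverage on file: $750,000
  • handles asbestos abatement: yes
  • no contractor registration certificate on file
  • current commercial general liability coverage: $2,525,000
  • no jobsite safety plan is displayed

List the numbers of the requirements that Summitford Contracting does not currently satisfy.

1, 2, 4, 5, 6, 7, 9, 10, 11, 12

1. condition 'handles asbestos abatement' holds; unresolved stop-work orders 3 > 1 → not met
2. contractor registration certificate absent → not met
3. commercial general liability coverage $2,525,000 ≥ $2,350,000 → met
4. surety bond $60,000 < $115,000 → not met
5. bonding capacity review 100 days ago vs limit 90 → not met
6. jobsite safety plan absent → not met
7. lien-law disclosure absent → not met
8. workers' compensation coverage $750,000 ≥ $550,000 → met
9. hazard communication program absent → not met
10. OSHA safety training 478 days ago vs limit 365 → not met
11. lost-time incident rate 10 > 6 → not met
12. scaffold inspection 115 days ago vs limit 90 → not met
Not met: 1, 2, 4, 5, 6, 7, 9, 10, 11, 12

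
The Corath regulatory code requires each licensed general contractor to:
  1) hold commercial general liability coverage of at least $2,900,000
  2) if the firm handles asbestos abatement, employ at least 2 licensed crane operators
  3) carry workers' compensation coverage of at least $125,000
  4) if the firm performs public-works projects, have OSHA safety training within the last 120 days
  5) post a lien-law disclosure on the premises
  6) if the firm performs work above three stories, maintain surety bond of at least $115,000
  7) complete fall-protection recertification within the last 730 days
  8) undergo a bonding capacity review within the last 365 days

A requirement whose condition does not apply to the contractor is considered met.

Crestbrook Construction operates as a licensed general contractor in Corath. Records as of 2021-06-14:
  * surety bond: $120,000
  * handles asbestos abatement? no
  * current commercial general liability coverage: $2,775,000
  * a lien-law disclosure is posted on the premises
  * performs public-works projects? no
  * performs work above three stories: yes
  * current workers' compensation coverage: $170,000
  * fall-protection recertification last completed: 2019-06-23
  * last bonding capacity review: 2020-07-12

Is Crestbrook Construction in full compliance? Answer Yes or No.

No

1. commercial general liability coverage $2,775,000 < $2,900,000 → not met
2. condition 'handles asbestos abatement' does not hold → requirement n/a → met
3. workers' compensation coverage $170,000 ≥ $125,000 → met
4. condition 'performs public-works projects' does not hold → requirement n/a → met
5. lien-law disclosure present → met
6. condition 'performs work above three stories' holds; surety bond $120,000 ≥ $115,000 → met
7. fall-protection recertification 722 days ago vs limit 730 → met
8. bonding capacity review 337 days ago vs limit 365 → met
Not met: 1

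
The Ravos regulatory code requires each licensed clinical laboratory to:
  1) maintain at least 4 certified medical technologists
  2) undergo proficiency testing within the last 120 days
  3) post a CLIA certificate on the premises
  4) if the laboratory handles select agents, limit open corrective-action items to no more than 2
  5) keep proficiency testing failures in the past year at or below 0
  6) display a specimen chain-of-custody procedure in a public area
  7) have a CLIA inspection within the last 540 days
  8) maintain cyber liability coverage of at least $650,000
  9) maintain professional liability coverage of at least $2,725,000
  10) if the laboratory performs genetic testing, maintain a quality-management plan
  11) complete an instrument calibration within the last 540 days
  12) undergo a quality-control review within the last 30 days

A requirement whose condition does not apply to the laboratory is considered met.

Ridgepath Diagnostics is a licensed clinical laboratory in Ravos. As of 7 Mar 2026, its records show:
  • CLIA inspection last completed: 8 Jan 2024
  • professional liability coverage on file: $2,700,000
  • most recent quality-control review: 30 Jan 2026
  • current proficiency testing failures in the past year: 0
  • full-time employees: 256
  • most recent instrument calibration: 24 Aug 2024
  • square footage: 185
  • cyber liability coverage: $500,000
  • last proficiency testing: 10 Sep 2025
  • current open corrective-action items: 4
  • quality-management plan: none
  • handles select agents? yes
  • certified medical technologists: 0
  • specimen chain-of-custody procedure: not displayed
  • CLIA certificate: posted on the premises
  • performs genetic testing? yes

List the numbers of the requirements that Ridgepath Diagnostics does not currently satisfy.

1. certified medical technologists 0 < 4 → not met
2. proficiency testing 178 days ago vs limit 120 → not met
3. CLIA certificate present → met
4. condition 'handles select agents' holds; open corrective-action items 4 > 2 → not met
5. proficiency testing failures in the past year 0 ≤ 0 → met
6. specimen chain-of-custody procedure absent → not met
7. CLIA inspection 789 days ago vs limit 540 → not met
8. cyber liability coverage $500,000 < $650,000 → not met
9. professional liability coverage $2,700,000 < $2,725,000 → not met
10. condition 'performs genetic testing' holds; quality-management plan absent → not met
11. instrument calibration 560 days ago vs limit 540 → not met
12. quality-control review 36 days ago vs limit 30 → not met
Not met: 1, 2, 4, 6, 7, 8, 9, 10, 11, 12

1, 2, 4, 6, 7, 8, 9, 10, 11, 12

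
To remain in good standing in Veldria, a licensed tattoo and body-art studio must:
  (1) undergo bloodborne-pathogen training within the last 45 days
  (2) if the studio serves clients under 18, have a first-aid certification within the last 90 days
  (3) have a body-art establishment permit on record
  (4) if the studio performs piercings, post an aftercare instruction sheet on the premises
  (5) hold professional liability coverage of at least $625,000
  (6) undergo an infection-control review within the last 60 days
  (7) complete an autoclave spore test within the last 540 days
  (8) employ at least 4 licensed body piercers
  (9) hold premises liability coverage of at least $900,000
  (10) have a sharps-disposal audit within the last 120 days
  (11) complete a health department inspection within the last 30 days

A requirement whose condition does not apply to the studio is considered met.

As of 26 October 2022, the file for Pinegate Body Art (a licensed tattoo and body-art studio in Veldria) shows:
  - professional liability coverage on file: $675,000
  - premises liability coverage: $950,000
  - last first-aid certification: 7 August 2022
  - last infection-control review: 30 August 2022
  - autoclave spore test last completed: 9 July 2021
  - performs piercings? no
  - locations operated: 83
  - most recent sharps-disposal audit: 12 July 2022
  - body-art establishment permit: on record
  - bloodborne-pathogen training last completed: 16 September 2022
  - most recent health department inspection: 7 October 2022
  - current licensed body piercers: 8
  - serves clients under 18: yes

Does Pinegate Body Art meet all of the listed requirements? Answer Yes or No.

Yes

1. bloodborne-pathogen training 40 days ago vs limit 45 → met
2. condition 'serves clients under 18' holds; first-aid certification 80 days ago vs limit 90 → met
3. body-art establishment permit present → met
4. condition 'performs piercings' does not hold → requirement n/a → met
5. professional liability coverage $675,000 ≥ $625,000 → met
6. infection-control review 57 days ago vs limit 60 → met
7. autoclave spore test 474 days ago vs limit 540 → met
8. licensed body piercers 8 ≥ 4 → met
9. premises liability coverage $950,000 ≥ $900,000 → met
10. sharps-disposal audit 106 days ago vs limit 120 → met
11. health department inspection 19 days ago vs limit 30 → met
All met.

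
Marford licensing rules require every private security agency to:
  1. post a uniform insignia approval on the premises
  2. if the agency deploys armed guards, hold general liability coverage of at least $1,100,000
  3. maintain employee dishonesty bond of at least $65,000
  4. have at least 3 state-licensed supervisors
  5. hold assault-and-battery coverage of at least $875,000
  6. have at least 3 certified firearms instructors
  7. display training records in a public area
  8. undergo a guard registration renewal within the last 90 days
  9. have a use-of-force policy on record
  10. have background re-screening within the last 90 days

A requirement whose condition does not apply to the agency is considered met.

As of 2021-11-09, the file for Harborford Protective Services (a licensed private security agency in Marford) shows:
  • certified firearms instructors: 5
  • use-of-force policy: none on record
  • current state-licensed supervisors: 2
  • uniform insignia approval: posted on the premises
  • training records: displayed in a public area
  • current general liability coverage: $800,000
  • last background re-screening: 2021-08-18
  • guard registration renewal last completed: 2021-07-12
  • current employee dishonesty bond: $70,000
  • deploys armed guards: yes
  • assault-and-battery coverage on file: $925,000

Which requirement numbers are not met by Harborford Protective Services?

1. uniform insignia approval present → met
2. condition 'deploys armed guards' holds; general liability coverage $800,000 < $1,100,000 → not met
3. employee dishonesty bond $70,000 ≥ $65,000 → met
4. state-licensed supervisors 2 < 3 → not met
5. assault-and-battery coverage $925,000 ≥ $875,000 → met
6. certified firearms instructors 5 ≥ 3 → met
7. training records present → met
8. guard registration renewal 120 days ago vs limit 90 → not met
9. use-of-force policy absent → not met
10. background re-screening 83 days ago vs limit 90 → met
Not met: 2, 4, 8, 9

2, 4, 8, 9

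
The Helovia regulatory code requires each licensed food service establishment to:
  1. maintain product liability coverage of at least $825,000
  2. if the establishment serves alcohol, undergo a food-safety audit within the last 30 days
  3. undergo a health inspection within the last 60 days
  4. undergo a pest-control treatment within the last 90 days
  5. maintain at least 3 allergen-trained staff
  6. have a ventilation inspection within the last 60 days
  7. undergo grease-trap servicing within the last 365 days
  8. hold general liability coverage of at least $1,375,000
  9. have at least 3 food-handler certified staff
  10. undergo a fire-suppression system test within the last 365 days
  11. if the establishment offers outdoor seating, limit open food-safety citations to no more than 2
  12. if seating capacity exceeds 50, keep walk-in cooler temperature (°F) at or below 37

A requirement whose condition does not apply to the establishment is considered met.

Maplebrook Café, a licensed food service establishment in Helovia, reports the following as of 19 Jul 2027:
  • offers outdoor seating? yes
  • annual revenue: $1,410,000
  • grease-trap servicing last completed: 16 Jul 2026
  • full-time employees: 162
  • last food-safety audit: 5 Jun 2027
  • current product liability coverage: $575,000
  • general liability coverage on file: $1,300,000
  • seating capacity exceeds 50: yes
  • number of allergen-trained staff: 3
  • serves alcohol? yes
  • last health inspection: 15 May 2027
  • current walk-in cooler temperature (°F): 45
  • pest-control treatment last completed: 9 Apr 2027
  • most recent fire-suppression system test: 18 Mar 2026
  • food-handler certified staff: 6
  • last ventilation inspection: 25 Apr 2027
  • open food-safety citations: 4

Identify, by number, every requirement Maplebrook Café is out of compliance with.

1, 2, 3, 4, 6, 7, 8, 10, 11, 12

1. product liability coverage $575,000 < $825,000 → not met
2. condition 'serves alcohol' holds; food-safety audit 44 days ago vs limit 30 → not met
3. health inspection 65 days ago vs limit 60 → not met
4. pest-control treatment 101 days ago vs limit 90 → not met
5. allergen-trained staff 3 ≥ 3 → met
6. ventilation inspection 85 days ago vs limit 60 → not met
7. grease-trap servicing 368 days ago vs limit 365 → not met
8. general liability coverage $1,300,000 < $1,375,000 → not met
9. food-handler certified staff 6 ≥ 3 → met
10. fire-suppression system test 488 days ago vs limit 365 → not met
11. condition 'offers outdoor seating' holds; open food-safety citations 4 > 2 → not met
12. condition 'seating capacity exceeds 50' holds; walk-in cooler temperature (°F) 45 > 37 → not met
Not met: 1, 2, 3, 4, 6, 7, 8, 10, 11, 12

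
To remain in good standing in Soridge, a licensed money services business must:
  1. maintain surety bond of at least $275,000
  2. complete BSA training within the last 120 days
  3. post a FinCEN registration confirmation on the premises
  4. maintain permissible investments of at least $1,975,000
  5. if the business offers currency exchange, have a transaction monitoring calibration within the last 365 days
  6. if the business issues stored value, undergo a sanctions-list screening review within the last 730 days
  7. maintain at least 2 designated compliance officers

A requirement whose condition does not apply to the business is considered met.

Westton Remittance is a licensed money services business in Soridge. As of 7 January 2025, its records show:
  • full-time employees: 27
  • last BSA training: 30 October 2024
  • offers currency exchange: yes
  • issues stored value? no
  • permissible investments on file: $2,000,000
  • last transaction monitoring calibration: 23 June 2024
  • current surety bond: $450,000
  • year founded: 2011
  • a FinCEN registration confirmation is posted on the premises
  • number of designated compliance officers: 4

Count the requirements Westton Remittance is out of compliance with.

1. surety bond $450,000 ≥ $275,000 → met
2. BSA training 69 days ago vs limit 120 → met
3. FinCEN registration confirmation present → met
4. permissible investments $2,000,000 ≥ $1,975,000 → met
5. condition 'offers currency exchange' holds; transaction monitoring calibration 198 days ago vs limit 365 → met
6. condition 'issues stored value' does not hold → requirement n/a → met
7. designated compliance officers 4 ≥ 2 → met
Not met: 0 of 7

0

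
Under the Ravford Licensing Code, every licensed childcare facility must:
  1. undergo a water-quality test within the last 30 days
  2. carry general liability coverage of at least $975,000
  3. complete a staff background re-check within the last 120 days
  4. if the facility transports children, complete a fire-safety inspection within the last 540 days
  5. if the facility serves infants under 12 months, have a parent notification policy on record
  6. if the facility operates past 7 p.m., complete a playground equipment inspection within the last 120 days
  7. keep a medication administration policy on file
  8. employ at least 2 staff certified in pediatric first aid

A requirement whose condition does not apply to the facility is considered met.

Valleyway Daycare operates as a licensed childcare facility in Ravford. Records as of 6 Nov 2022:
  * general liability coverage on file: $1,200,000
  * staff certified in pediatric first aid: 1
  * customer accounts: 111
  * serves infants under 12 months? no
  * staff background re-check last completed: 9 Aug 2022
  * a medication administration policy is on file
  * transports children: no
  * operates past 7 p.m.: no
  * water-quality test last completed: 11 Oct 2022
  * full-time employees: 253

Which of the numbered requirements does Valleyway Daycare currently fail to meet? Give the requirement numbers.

1. water-quality test 26 days ago vs limit 30 → met
2. general liability coverage $1,200,000 ≥ $975,000 → met
3. staff background re-check 89 days ago vs limit 120 → met
4. condition 'transports children' does not hold → requirement n/a → met
5. condition 'serves infants under 12 months' does not hold → requirement n/a → met
6. condition 'operates past 7 p.m.' does not hold → requirement n/a → met
7. medication administration policy present → met
8. staff certified in pediatric first aid 1 < 2 → not met
Not met: 8

8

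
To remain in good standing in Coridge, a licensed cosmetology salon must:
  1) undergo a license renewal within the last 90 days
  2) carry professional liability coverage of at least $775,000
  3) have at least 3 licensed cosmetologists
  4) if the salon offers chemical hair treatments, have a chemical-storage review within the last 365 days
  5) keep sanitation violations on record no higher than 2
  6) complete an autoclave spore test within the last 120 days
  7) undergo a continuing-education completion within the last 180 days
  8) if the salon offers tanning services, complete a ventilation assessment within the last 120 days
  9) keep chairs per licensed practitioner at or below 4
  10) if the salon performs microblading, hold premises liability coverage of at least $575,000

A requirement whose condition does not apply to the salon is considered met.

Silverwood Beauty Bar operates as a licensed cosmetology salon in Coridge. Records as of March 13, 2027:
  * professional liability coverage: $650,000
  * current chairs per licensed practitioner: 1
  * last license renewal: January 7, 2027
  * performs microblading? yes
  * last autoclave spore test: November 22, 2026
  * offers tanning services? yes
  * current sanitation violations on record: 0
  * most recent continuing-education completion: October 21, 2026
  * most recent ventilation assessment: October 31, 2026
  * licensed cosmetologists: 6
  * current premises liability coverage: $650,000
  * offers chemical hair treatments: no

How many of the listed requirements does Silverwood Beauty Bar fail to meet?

2

1. license renewal 65 days ago vs limit 90 → met
2. professional liability coverage $650,000 < $775,000 → not met
3. licensed cosmetologists 6 ≥ 3 → met
4. condition 'offers chemical hair treatments' does not hold → requirement n/a → met
5. sanitation violations on record 0 ≤ 2 → met
6. autoclave spore test 111 days ago vs limit 120 → met
7. continuing-education completion 143 days ago vs limit 180 → met
8. condition 'offers tanning services' holds; ventilation assessment 133 days ago vs limit 120 → not met
9. chairs per licensed practitioner 1 ≤ 4 → met
10. condition 'performs microblading' holds; premises liability coverage $650,000 ≥ $575,000 → met
Not met: 2 of 10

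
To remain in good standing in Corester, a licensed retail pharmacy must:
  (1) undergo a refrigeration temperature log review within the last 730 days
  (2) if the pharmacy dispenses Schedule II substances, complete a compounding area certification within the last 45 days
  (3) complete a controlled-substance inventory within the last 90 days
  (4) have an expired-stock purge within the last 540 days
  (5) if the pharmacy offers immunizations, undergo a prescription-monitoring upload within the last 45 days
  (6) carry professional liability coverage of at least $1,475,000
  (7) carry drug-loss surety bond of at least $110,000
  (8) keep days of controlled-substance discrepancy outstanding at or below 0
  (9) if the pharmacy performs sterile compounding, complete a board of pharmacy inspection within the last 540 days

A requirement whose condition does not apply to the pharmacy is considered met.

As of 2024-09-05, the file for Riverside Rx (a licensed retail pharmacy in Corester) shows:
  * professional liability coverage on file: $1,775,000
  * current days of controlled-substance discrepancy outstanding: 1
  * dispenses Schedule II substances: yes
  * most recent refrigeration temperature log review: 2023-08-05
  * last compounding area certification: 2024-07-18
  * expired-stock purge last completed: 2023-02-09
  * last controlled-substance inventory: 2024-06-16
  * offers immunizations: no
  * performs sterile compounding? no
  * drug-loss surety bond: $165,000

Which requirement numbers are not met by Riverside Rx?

1. refrigeration temperature log review 397 days ago vs limit 730 → met
2. condition 'dispenses Schedule II substances' holds; compounding area certification 49 days ago vs limit 45 → not met
3. controlled-substance inventory 81 days ago vs limit 90 → met
4. expired-stock purge 574 days ago vs limit 540 → not met
5. condition 'offers immunizations' does not hold → requirement n/a → met
6. professional liability coverage $1,775,000 ≥ $1,475,000 → met
7. drug-loss surety bond $165,000 ≥ $110,000 → met
8. days of controlled-substance discrepancy outstanding 1 > 0 → not met
9. condition 'performs sterile compounding' does not hold → requirement n/a → met
Not met: 2, 4, 8

2, 4, 8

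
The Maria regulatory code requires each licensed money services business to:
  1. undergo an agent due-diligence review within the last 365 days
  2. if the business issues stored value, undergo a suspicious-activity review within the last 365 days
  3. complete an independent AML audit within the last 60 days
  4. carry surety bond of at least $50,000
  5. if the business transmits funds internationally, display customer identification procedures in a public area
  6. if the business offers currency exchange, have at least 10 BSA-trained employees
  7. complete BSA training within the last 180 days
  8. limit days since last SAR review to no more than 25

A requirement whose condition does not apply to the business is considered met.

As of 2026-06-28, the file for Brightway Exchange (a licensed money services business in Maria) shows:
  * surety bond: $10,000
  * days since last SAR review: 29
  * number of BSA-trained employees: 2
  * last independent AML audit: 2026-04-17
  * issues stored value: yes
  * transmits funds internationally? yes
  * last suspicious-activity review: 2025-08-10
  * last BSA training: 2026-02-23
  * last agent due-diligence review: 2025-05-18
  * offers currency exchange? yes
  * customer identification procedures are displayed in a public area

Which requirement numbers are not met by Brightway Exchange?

1, 3, 4, 6, 8

1. agent due-diligence review 406 days ago vs limit 365 → not met
2. condition 'issues stored value' holds; suspicious-activity review 322 days ago vs limit 365 → met
3. independent AML audit 72 days ago vs limit 60 → not met
4. surety bond $10,000 < $50,000 → not met
5. condition 'transmits funds internationally' holds; customer identification procedures present → met
6. condition 'offers currency exchange' holds; BSA-trained employees 2 < 10 → not met
7. BSA training 125 days ago vs limit 180 → met
8. days since last SAR review 29 > 25 → not met
Not met: 1, 3, 4, 6, 8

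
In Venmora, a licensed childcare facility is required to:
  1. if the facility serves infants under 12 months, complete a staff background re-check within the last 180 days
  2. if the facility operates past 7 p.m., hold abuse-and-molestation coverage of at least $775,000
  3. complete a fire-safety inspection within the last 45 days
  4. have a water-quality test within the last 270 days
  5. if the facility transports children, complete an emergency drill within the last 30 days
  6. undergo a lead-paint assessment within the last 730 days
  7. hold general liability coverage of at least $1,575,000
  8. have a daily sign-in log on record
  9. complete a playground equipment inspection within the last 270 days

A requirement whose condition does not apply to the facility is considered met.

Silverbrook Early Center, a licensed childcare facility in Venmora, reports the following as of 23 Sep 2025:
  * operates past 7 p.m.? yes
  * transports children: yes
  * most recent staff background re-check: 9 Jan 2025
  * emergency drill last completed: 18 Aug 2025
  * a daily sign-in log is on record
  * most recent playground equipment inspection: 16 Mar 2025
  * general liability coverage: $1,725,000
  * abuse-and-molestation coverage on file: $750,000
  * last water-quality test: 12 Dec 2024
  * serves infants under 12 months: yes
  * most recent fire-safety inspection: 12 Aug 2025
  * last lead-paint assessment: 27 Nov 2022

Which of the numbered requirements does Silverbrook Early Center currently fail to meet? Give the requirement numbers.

1, 2, 4, 5, 6

1. condition 'serves infants under 12 months' holds; staff background re-check 257 days ago vs limit 180 → not met
2. condition 'operates past 7 p.m.' holds; abuse-and-molestation coverage $750,000 < $775,000 → not met
3. fire-safety inspection 42 days ago vs limit 45 → met
4. water-quality test 285 days ago vs limit 270 → not met
5. condition 'transports children' holds; emergency drill 36 days ago vs limit 30 → not met
6. lead-paint assessment 1031 days ago vs limit 730 → not met
7. general liability coverage $1,725,000 ≥ $1,575,000 → met
8. daily sign-in log present → met
9. playground equipment inspection 191 days ago vs limit 270 → met
Not met: 1, 2, 4, 5, 6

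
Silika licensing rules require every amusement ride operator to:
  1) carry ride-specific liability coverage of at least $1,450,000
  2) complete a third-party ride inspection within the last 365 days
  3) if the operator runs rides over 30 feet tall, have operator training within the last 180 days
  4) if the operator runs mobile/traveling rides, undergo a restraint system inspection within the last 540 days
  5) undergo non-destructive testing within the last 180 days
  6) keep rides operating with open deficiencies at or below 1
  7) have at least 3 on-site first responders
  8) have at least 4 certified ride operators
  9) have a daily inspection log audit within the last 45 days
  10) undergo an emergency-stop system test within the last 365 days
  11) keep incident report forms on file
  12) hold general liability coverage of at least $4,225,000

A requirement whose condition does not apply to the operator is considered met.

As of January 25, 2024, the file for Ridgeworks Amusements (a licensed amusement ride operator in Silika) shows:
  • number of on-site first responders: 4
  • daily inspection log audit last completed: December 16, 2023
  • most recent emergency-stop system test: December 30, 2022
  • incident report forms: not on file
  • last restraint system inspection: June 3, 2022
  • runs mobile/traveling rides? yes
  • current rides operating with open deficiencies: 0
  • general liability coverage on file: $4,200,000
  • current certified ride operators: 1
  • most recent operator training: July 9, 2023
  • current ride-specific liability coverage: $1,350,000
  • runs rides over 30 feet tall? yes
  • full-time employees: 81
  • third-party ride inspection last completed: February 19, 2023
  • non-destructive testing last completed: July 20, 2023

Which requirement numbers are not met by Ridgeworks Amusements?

1. ride-specific liability coverage $1,350,000 < $1,450,000 → not met
2. third-party ride inspection 340 days ago vs limit 365 → met
3. condition 'runs rides over 30 feet tall' holds; operator training 200 days ago vs limit 180 → not met
4. condition 'runs mobile/traveling rides' holds; restraint system inspection 601 days ago vs limit 540 → not met
5. non-destructive testing 189 days ago vs limit 180 → not met
6. rides operating with open deficiencies 0 ≤ 1 → met
7. on-site first responders 4 ≥ 3 → met
8. certified ride operators 1 < 4 → not met
9. daily inspection log audit 40 days ago vs limit 45 → met
10. emergency-stop system test 391 days ago vs limit 365 → not met
11. incident report forms absent → not met
12. general liability coverage $4,200,000 < $4,225,000 → not met
Not met: 1, 3, 4, 5, 8, 10, 11, 12

1, 3, 4, 5, 8, 10, 11, 12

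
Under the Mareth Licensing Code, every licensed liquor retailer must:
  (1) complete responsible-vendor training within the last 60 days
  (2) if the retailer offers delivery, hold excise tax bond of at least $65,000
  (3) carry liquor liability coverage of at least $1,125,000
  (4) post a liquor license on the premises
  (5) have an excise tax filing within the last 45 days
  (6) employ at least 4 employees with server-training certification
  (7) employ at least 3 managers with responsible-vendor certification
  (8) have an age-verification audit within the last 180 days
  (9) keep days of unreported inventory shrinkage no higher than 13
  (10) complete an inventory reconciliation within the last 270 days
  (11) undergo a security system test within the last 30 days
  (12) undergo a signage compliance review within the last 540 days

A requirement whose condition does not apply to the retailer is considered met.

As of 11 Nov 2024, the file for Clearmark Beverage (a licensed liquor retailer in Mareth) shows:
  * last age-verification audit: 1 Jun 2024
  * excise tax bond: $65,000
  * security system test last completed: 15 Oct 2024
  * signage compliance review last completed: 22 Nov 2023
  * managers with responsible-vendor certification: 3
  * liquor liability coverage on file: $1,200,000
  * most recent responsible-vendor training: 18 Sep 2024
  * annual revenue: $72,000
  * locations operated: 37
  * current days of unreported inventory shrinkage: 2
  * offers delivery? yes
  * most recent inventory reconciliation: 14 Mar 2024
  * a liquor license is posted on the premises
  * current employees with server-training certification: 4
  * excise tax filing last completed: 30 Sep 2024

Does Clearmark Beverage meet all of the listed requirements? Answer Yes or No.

1. responsible-vendor training 54 days ago vs limit 60 → met
2. condition 'offers delivery' holds; excise tax bond $65,000 ≥ $65,000 → met
3. liquor liability coverage $1,200,000 ≥ $1,125,000 → met
4. liquor license present → met
5. excise tax filing 42 days ago vs limit 45 → met
6. employees with server-training certification 4 ≥ 4 → met
7. managers with responsible-vendor certification 3 ≥ 3 → met
8. age-verification audit 163 days ago vs limit 180 → met
9. days of unreported inventory shrinkage 2 ≤ 13 → met
10. inventory reconciliation 242 days ago vs limit 270 → met
11. security system test 27 days ago vs limit 30 → met
12. signage compliance review 355 days ago vs limit 540 → met
All met.

Yes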